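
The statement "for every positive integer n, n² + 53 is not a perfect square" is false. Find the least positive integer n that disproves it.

n = 26

Check each positive integer n in order until n² + 53 is a perfect square.
For n = 1, 2, 3, 4, …, 23, 24, 25 the conclusion holds.
n = 26: 26² + 53 = 729 = 27², a perfect square.
Hence n = 26 is a counterexample.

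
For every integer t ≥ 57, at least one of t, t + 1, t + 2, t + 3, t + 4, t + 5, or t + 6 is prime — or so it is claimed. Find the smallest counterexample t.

A counterexample is any integer t ≥ 57 such that t, t + 1, t + 2, t + 3, t + 4, t + 5, t + 6 are all composite; we check each in order.
For t = 57, 58, 59, 60, …, 87, 88, 89 the conclusion holds.
t = 90: 90 = 2 × 45; 91 = 7 × 13; 92 = 2 × 46; 93 = 3 × 31; 94 = 2 × 47; 95 = 5 × 19; 96 = 2 × 48 — all composite.
So t = 90 is the smallest counterexample.

t = 90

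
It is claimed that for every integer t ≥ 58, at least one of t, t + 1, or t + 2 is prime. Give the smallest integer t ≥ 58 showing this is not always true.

We need the least integer t ≥ 58 for which t, t + 1, t + 2 are all composite.
The first 4 eligible values, up to t = 61, all satisfy the conclusion.
t = 62: 62 = 2 × 31; 63 = 3 × 21; 64 = 2 × 32 — all composite.
Thus t = 62 disproves the claim, and no smaller t works.

t = 62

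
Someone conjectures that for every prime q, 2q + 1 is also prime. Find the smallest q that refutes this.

For q = 2, 3, 5 the conclusion holds.
q = 7: 2q + 1 = 15 = 3 × 5, not prime.

q = 7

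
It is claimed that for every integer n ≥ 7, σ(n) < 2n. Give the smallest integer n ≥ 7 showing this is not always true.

n = 12

For n = 7, 8, 9, 10, 11 the conclusion holds.
n = 12: σ(12) = 28; 28 ≥ 24.
Hence n = 12 is a counterexample.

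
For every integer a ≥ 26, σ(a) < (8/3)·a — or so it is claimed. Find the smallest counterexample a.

a = 60

Check each integer a ≥ 26 in order until the claim fails.
For a = 26, 27, 28, 29, …, 57, 58, 59 the conclusion holds.
a = 60: σ(60) = 168; 168 ≥ 160.
Thus a = 60 disproves the claim, and no smaller a works.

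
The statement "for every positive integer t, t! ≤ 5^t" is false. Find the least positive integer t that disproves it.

t = 12

Check each positive integer t in order until t! > 5^t.
For t = 1, 2, 3, 4, …, 9, 10, 11 the conclusion holds.
t = 12: t! = 479001600 and 5^t = 244140625, so 479001600 > 244140625.
So t = 12 is the smallest counterexample.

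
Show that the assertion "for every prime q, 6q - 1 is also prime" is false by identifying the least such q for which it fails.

A counterexample is any prime q such that 6q - 1 is not prime; we check each in order.
For q = 2, 3, 5, 7 the conclusion holds.
q = 11: 6q - 1 = 65 = 5 × 13, not prime.
Thus q = 11 disproves the claim, and no smaller q works.

q = 11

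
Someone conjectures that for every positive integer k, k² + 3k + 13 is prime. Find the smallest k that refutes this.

We need the least positive integer k for which k² + 3k + 13 is not prime.
k = 1: k² + 3k + 13 = 17, prime.
k = 2: k² + 3k + 13 = 23, prime.
k = 3: k² + 3k + 13 = 31, prime.
k = 4: k² + 3k + 13 = 41, prime.
k = 5: k² + 3k + 13 = 53, prime.
k = 6: k² + 3k + 13 = 67, prime.
k = 7: k² + 3k + 13 = 83, prime.
k = 8: k² + 3k + 13 = 101, prime.
k = 9: k² + 3k + 13 = 121 = 11 × 11, composite.

k = 9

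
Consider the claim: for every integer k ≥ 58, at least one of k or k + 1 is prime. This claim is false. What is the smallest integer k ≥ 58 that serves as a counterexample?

k = 62

Check each integer k ≥ 58 in order until k, k + 1 are both composite.
k = 58: 59 is prime.
k = 59: 59 is prime.
k = 60: 61 is prime.
k = 61: 61 is prime.
k = 62: 62 = 2 × 31; 63 = 3 × 21 — both composite.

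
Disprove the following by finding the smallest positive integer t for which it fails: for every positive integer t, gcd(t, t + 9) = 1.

t = 3

A counterexample is any positive integer t such that gcd(t, t + 9) > 1; we check each in order.
For t = 1, 2 the conclusion holds.
t = 3: gcd(3, 12) = 3.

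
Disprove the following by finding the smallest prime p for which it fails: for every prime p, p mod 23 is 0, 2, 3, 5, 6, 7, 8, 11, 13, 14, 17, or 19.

For p = 2, 3, 5, 7, …, 29, 31, 37 the conclusion holds.
p = 41: 41 mod 23 = 18 — not in {0, 2, 3, 5, 6, 7, 8, 11, 13, 14, 17, 19}.
Thus p = 41 disproves the claim, and no smaller p works.

p = 41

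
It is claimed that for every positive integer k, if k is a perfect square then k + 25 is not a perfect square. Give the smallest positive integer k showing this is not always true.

k = 144

Check each positive integer k in order until k is a perfect square but k + 25 is a perfect square.
The first 11 eligible values, up to k = 121, all satisfy the conclusion.
k = 144: 144 = 12² and 144 + 25 = 169 = 13².
So k = 144 is the smallest counterexample.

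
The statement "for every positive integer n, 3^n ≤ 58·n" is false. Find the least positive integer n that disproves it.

n = 6

We need the least positive integer n for which 3^n > 58·n.
For n = 1, 2, 3, 4, 5 the conclusion holds.
n = 6: 3^n = 729 and 58·n = 348, so 729 > 348.
So n = 6 is the smallest counterexample.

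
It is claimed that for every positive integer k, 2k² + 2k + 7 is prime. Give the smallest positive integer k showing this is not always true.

k = 6

The first 5 eligible values, up to k = 5, all satisfy the conclusion.
k = 6: 2k² + 2k + 7 = 91 = 7 × 13, composite.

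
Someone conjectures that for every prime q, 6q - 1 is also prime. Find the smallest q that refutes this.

Check each prime q in order until 6q - 1 is not prime.
For q = 2, 3, 5, 7 the conclusion holds.
q = 11: 6q - 1 = 65 = 5 × 13, not prime.
Thus q = 11 disproves the claim, and no smaller q works.

q = 11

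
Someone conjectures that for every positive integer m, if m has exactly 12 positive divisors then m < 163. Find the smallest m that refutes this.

Check each positive integer m in order until m has exactly 12 positive divisors but the claim fails.
For m = 60, 72, 84, 90, …, 150, 156, 160 the conclusion holds.
m = 198: τ(198) = 12; 198 ≥ 163.
Thus m = 198 disproves the claim, and no smaller m works.

m = 198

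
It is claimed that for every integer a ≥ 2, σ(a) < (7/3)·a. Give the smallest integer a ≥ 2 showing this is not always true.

For a = 2, 3, 4, 5, 6, 7, 8, 9, 10, 11 the conclusion holds.
a = 12: σ(12) = 28; 28 ≥ 28.
So a = 12 is the smallest counterexample.

a = 12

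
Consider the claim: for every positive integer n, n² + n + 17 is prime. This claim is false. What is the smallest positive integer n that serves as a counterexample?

Check each positive integer n in order until n² + n + 17 is not prime.
For n = 1, 2, 3, 4, …, 13, 14, 15 the conclusion holds.
n = 16: n² + n + 17 = 289 = 17 × 17, composite.
Hence n = 16 is a counterexample.

n = 16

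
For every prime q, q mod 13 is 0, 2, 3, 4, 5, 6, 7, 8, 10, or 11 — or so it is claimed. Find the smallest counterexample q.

Check each prime q in order until the claim fails.
The first 15 eligible values, up to q = 47, all satisfy the conclusion.
q = 53: 53 mod 13 = 1 — not in {0, 2, 3, 4, 5, 6, 7, 8, 10, 11}.

q = 53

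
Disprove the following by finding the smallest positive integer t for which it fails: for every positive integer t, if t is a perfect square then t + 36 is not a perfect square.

The first 7 eligible values, up to t = 49, all satisfy the conclusion.
t = 64: 64 = 8² and 64 + 36 = 100 = 10².
So t = 64 is the smallest counterexample.

t = 64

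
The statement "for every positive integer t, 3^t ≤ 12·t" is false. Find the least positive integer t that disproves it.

t = 4

For t = 1, 2, 3 the conclusion holds.
t = 4: 3^t = 81 and 12·t = 48, so 81 > 48.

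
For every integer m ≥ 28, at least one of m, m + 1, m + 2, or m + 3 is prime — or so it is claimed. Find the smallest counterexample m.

m = 32

Check each integer m ≥ 28 in order until m, m + 1, m + 2, m + 3 are all composite.
For m = 28, 29, 30, 31 the conclusion holds.
m = 32: 32 = 2 × 16; 33 = 3 × 11; 34 = 2 × 17; 35 = 5 × 7 — all composite.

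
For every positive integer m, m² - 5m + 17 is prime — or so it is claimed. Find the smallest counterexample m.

We need the least positive integer m for which m² - 5m + 17 is not prime.
For m = 1, 2, 3, 4, …, 10, 11, 12 the conclusion holds.
m = 13: m² - 5m + 17 = 121 = 11 × 11, composite.

m = 13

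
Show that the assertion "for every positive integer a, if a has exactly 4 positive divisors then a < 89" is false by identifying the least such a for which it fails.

a = 91

For a = 6, 8, 10, 14, …, 85, 86, 87 the conclusion holds.
a = 91: τ(91) = 4; 91 ≥ 89.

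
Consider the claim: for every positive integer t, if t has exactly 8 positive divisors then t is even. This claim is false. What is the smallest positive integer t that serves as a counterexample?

A counterexample is any positive integer t such that t has exactly 8 positive divisors but t is odd; we check each in order.
For t = 24, 30, 40, 42, …, 88, 102, 104 the conclusion holds.
t = 105: divisors of 105: 1, 3, 5, 7, 15, 21, 35, 105; 105 is odd.
Hence t = 105 is a counterexample.

t = 105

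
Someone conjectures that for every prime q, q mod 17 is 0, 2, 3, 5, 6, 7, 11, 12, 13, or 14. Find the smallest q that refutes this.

q = 43

Check each prime q in order until the claim fails.
For q = 2, 3, 5, 7, …, 31, 37, 41 the conclusion holds.
q = 43: 43 mod 17 = 9 — not in {0, 2, 3, 5, 6, 7, 11, 12, 13, 14}.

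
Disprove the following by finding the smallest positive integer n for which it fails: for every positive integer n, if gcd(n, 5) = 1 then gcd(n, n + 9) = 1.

n = 3

n = 1: gcd(1, 10) = 1.
n = 2: gcd(2, 11) = 1.
n = 3: gcd(3, 12) = 3.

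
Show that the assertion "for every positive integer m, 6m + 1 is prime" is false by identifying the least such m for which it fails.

Check each positive integer m in order until 6m + 1 is not prime.
For m = 1, 2, 3 the conclusion holds.
m = 4: 6m + 1 = 25 = 5 × 5, composite.
Hence m = 4 is a counterexample.

m = 4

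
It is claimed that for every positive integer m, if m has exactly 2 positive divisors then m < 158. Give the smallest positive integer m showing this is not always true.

m = 163

We need the least positive integer m for which m has exactly 2 positive divisors but the claim fails.
For m = 2, 3, 5, 7, …, 149, 151, 157 the conclusion holds.
m = 163: τ(163) = 2; 163 ≥ 158.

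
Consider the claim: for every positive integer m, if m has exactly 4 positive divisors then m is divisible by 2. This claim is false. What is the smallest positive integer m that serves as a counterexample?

m = 15

A counterexample is any positive integer m such that m has exactly 4 positive divisors but m is not divisible by 2; we check each in order.
The first 4 eligible values, up to m = 14, all satisfy the conclusion.
m = 15: τ(15) = 4; 15 mod 2 = 1.
Thus m = 15 disproves the claim, and no smaller m works.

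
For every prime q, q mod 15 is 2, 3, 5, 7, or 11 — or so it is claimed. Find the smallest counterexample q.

q = 13

Check each prime q in order until the claim fails.
q = 2: 2 mod 15 = 2.
q = 3: 3 mod 15 = 3.
q = 5: 5 mod 15 = 5.
q = 7: 7 mod 15 = 7.
q = 11: 11 mod 15 = 11.
q = 13: 13 mod 15 = 13 — not in {2, 3, 5, 7, 11}.
Hence q = 13 is a counterexample.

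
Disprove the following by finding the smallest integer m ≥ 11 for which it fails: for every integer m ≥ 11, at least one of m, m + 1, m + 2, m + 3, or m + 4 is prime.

m = 24

For m = 11, 12, 13, 14, …, 21, 22, 23 the conclusion holds.
m = 24: 24 = 2 × 12; 25 = 5 × 5; 26 = 2 × 13; 27 = 3 × 9; 28 = 2 × 14 — all composite.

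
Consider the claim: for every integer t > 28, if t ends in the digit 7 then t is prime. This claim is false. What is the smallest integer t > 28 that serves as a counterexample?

t = 57

We need the least integer t > 28 for which t ends in the digit 7 but t is not prime.
For t = 37, 47 the conclusion holds.
t = 57: 57 ends in 7; 57 = 3 × 19, composite.
Hence t = 57 is a counterexample.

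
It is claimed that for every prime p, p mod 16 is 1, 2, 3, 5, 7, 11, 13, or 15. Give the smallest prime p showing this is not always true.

p = 41

For p = 2, 3, 5, 7, …, 29, 31, 37 the conclusion holds.
p = 41: 41 mod 16 = 9 — not in {1, 2, 3, 5, 7, 11, 13, 15}.
Thus p = 41 disproves the claim, and no smaller p works.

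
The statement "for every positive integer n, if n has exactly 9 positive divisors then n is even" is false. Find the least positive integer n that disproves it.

We need the least positive integer n for which n has exactly 9 positive divisors but n is odd.
n = 36: divisors of 36: 9 divisors; 36 is even.
n = 100: divisors of 100: 9 divisors; 100 is even.
n = 196: divisors of 196: 9 divisors; 196 is even.
n = 225: divisors of 225: 9 divisors; 225 is odd.
Hence n = 225 is a counterexample.

n = 225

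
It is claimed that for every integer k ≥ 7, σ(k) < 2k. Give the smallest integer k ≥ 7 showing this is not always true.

k = 12

A counterexample is any integer k ≥ 7 such that the claim fails; we check each in order.
The first 5 eligible values, up to k = 11, all satisfy the conclusion.
k = 12: σ(12) = 28; 28 ≥ 24.
So k = 12 is the smallest counterexample.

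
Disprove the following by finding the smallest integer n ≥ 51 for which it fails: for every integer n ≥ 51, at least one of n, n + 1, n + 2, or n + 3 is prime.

n = 54

For n = 51, 52, 53 the conclusion holds.
n = 54: 54 = 2 × 27; 55 = 5 × 11; 56 = 2 × 28; 57 = 3 × 19 — all composite.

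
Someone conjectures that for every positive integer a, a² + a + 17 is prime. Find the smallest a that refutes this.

a = 16

We need the least positive integer a for which a² + a + 17 is not prime.
For a = 1, 2, 3, 4, …, 13, 14, 15 the conclusion holds.
a = 16: a² + a + 17 = 289 = 17 × 17, composite.
So a = 16 is the smallest counterexample.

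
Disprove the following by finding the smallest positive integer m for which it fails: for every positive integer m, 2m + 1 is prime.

m = 4

For m = 1, 2, 3 the conclusion holds.
m = 4: 2m + 1 = 9 = 3 × 3, composite.
Hence m = 4 is a counterexample.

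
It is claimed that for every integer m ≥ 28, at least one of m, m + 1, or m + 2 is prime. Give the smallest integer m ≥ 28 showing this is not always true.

A counterexample is any integer m ≥ 28 such that m, m + 1, m + 2 are all composite; we check each in order.
The first 4 eligible values, up to m = 31, all satisfy the conclusion.
m = 32: 32 = 2 × 16; 33 = 3 × 11; 34 = 2 × 17 — all composite.
So m = 32 is the smallest counterexample.

m = 32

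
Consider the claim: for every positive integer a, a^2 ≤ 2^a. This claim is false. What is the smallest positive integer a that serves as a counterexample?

a = 1: a^2 = 1 and 2^a = 2, so 1 ≤ 2.
a = 2: a^2 = 4 and 2^a = 4, so 4 ≤ 4.
a = 3: a^2 = 9 and 2^a = 8, so 9 > 8.

a = 3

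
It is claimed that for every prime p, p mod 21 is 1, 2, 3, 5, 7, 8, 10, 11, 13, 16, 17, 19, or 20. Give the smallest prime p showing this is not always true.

p = 67

For p = 2, 3, 5, 7, …, 53, 59, 61 the conclusion holds.
p = 67: 67 mod 21 = 4 — not in {1, 2, 3, 5, 7, 8, 10, 11, 13, 16, 17, 19, 20}.
Hence p = 67 is a counterexample.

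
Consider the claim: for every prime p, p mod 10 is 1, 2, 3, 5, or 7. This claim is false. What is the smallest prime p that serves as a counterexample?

A counterexample is any prime p such that the claim fails; we check each in order.
The first 7 eligible values, up to p = 17, all satisfy the conclusion.
p = 19: 19 mod 10 = 9 — not in {1, 2, 3, 5, 7}.

p = 19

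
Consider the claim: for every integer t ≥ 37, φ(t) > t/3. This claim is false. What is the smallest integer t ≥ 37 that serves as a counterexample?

t = 42

We need the least integer t ≥ 37 for which the claim fails.
For t = 37, 38, 39, 40, 41 the conclusion holds.
t = 42: φ(42) = 12 and 42/3 = 14, so φ(42) ≤ 42/3.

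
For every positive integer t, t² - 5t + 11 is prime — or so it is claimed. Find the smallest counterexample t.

A counterexample is any positive integer t such that t² - 5t + 11 is not prime; we check each in order.
The first 6 eligible values, up to t = 6, all satisfy the conclusion.
t = 7: t² - 5t + 11 = 25 = 5 × 5, composite.
So t = 7 is the smallest counterexample.

t = 7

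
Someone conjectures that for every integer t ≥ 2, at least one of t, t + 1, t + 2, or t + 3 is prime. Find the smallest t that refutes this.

A counterexample is any integer t ≥ 2 such that t, t + 1, t + 2, t + 3 are all composite; we check each in order.
The first 22 eligible values, up to t = 23, all satisfy the conclusion.
t = 24: 24 = 2 × 12; 25 = 5 × 5; 26 = 2 × 13; 27 = 3 × 9 — all composite.
Thus t = 24 disproves the claim, and no smaller t works.

t = 24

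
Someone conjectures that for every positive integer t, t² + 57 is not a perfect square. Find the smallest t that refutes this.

We need the least positive integer t for which t² + 57 is a perfect square.
For t = 1, 2, 3, 4, 5, 6, 7 the conclusion holds.
t = 8: 8² + 57 = 121 = 11², a perfect square.

t = 8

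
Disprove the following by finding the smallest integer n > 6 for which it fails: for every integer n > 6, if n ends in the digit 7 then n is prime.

A counterexample is any integer n > 6 such that n ends in the digit 7 but n is not prime; we check each in order.
For n = 7, 17 the conclusion holds.
n = 27: 27 ends in 7; 27 = 3 × 9, composite.

n = 27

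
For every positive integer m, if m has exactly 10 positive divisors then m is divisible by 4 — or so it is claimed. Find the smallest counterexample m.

Check each positive integer m in order until m has exactly 10 positive divisors but m is not divisible by 4.
For m = 48, 80, 112 the conclusion holds.
m = 162: τ(162) = 10; 162 mod 4 = 2.
So m = 162 is the smallest counterexample.

m = 162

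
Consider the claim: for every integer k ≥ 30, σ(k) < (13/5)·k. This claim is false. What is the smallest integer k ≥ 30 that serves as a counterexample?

Check each integer k ≥ 30 in order until the claim fails.
The first 30 eligible values, up to k = 59, all satisfy the conclusion.
k = 60: σ(60) = 168; 168 ≥ 156.
Hence k = 60 is a counterexample.

k = 60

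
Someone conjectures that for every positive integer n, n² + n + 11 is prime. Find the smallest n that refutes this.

A counterexample is any positive integer n such that n² + n + 11 is not prime; we check each in order.
For n = 1, 2, 3, 4, 5, 6, 7, 8, 9 the conclusion holds.
n = 10: n² + n + 11 = 121 = 11 × 11, composite.
Thus n = 10 disproves the claim, and no smaller n works.

n = 10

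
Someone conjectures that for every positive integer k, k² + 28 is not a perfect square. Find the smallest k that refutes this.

k = 6

We need the least positive integer k for which k² + 28 is a perfect square.
k = 1: 1² + 28 = 29, not a perfect square.
k = 2: 2² + 28 = 32, not a perfect square.
k = 3: 3² + 28 = 37, not a perfect square.
k = 4: 4² + 28 = 44, not a perfect square.
k = 5: 5² + 28 = 53, not a perfect square.
k = 6: 6² + 28 = 64 = 8², a perfect square.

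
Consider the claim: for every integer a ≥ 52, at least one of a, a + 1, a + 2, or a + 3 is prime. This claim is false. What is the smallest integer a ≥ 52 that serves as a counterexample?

a = 54

Check each integer a ≥ 52 in order until a, a + 1, a + 2, a + 3 are all composite.
For a = 52, 53 the conclusion holds.
a = 54: 54 = 2 × 27; 55 = 5 × 11; 56 = 2 × 28; 57 = 3 × 19 — all composite.
Hence a = 54 is a counterexample.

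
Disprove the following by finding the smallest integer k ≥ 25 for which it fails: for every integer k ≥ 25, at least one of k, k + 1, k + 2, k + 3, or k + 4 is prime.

k = 32

We need the least integer k ≥ 25 for which k, k + 1, k + 2, k + 3, k + 4 are all composite.
The first 7 eligible values, up to k = 31, all satisfy the conclusion.
k = 32: 32 = 2 × 16; 33 = 3 × 11; 34 = 2 × 17; 35 = 5 × 7; 36 = 2 × 18 — all composite.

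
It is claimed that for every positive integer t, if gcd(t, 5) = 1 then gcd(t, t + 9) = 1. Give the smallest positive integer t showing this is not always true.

t = 3

We need the least positive integer t for which gcd(t, 5) = 1 but gcd(t, t + 9) > 1.
For t = 1, 2 the conclusion holds.
t = 3: gcd(3, 12) = 3.
Thus t = 3 disproves the claim, and no smaller t works.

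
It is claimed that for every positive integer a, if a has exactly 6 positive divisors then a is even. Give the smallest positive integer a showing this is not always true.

a = 45

We need the least positive integer a for which a has exactly 6 positive divisors but a is odd.
The first 6 eligible values, up to a = 44, all satisfy the conclusion.
a = 45: divisors of 45: 1, 3, 5, 9, 15, 45; 45 is odd.
Thus a = 45 disproves the claim, and no smaller a works.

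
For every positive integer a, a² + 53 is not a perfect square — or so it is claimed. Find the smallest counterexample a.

For a = 1, 2, 3, 4, …, 23, 24, 25 the conclusion holds.
a = 26: 26² + 53 = 729 = 27², a perfect square.
Hence a = 26 is a counterexample.

a = 26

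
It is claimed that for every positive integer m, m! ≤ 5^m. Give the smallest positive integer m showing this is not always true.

A counterexample is any positive integer m such that m! > 5^m; we check each in order.
For m = 1, 2, 3, 4, …, 9, 10, 11 the conclusion holds.
m = 12: m! = 479001600 and 5^m = 244140625, so 479001600 > 244140625.
Hence m = 12 is a counterexample.

m = 12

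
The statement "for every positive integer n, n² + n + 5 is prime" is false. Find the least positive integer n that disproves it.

n = 4

A counterexample is any positive integer n such that n² + n + 5 is not prime; we check each in order.
n = 1: n² + n + 5 = 7, prime.
n = 2: n² + n + 5 = 11, prime.
n = 3: n² + n + 5 = 17, prime.
n = 4: n² + n + 5 = 25 = 5 × 5, composite.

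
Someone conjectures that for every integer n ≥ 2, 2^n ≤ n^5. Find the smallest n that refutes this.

A counterexample is any integer n ≥ 2 such that 2^n > n^5; we check each in order.
For n = 2, 3, 4, 5, …, 20, 21, 22 the conclusion holds.
n = 23: 2^n = 8388608 and n^5 = 6436343, so 8388608 > 6436343.
So n = 23 is the smallest counterexample.

n = 23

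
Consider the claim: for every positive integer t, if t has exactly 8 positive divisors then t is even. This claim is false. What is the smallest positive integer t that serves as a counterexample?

The first 12 eligible values, up to t = 104, all satisfy the conclusion.
t = 105: divisors of 105: 1, 3, 5, 7, 15, 21, 35, 105; 105 is odd.

t = 105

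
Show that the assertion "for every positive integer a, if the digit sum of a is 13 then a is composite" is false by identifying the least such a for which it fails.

a = 67

a = 49: digit sum 13; 49 is composite.
a = 58: digit sum 13; 58 is composite.
a = 67: digit sum 13; 67 is prime, not composite.
Thus a = 67 disproves the claim, and no smaller a works.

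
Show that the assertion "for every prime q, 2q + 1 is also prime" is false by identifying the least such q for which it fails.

q = 7

q = 2: 2q + 1 = 5, prime.
q = 3: 2q + 1 = 7, prime.
q = 5: 2q + 1 = 11, prime.
q = 7: 2q + 1 = 15 = 3 × 5, not prime.
Hence q = 7 is a counterexample.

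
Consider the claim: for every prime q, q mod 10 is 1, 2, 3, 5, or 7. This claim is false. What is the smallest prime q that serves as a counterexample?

The first 7 eligible values, up to q = 17, all satisfy the conclusion.
q = 19: 19 mod 10 = 9 — not in {1, 2, 3, 5, 7}.
So q = 19 is the smallest counterexample.

q = 19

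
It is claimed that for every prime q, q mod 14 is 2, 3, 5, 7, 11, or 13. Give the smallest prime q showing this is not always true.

q = 23

A counterexample is any prime q such that the claim fails; we check each in order.
For q = 2, 3, 5, 7, 11, 13, 17, 19 the conclusion holds.
q = 23: 23 mod 14 = 9 — not in {2, 3, 5, 7, 11, 13}.
So q = 23 is the smallest counterexample.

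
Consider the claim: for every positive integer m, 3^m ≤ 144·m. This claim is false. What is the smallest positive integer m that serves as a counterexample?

m = 7

We need the least positive integer m for which 3^m > 144·m.
m = 1: 3^m = 3 and 144·m = 144, so 3 ≤ 144.
m = 2: 3^m = 9 and 144·m = 288, so 9 ≤ 288.
m = 3: 3^m = 27 and 144·m = 432, so 27 ≤ 432.
m = 4: 3^m = 81 and 144·m = 576, so 81 ≤ 576.
m = 5: 3^m = 243 and 144·m = 720, so 243 ≤ 720.
m = 6: 3^m = 729 and 144·m = 864, so 729 ≤ 864.
m = 7: 3^m = 2187 and 144·m = 1008, so 2187 > 1008.
So m = 7 is the smallest counterexample.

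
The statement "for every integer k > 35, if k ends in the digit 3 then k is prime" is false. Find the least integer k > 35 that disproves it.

Check each integer k > 35 in order until k ends in the digit 3 but k is not prime.
For k = 43, 53 the conclusion holds.
k = 63: 63 ends in 3; 63 = 3 × 21, composite.

k = 63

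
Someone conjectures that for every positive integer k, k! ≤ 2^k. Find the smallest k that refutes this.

k = 4

A counterexample is any positive integer k such that k! > 2^k; we check each in order.
k = 1: k! = 1 and 2^k = 2, so 1 ≤ 2.
k = 2: k! = 2 and 2^k = 4, so 2 ≤ 4.
k = 3: k! = 6 and 2^k = 8, so 6 ≤ 8.
k = 4: k! = 24 and 2^k = 16, so 24 > 16.
Hence k = 4 is a counterexample.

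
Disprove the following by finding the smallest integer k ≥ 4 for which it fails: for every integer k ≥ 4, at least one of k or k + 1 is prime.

k = 8

The first 4 eligible values, up to k = 7, all satisfy the conclusion.
k = 8: 8 = 2 × 4; 9 = 3 × 3 — both composite.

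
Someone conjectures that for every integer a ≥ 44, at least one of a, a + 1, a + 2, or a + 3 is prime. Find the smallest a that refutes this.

a = 48

A counterexample is any integer a ≥ 44 such that a, a + 1, a + 2, a + 3 are all composite; we check each in order.
The first 4 eligible values, up to a = 47, all satisfy the conclusion.
a = 48: 48 = 2 × 24; 49 = 7 × 7; 50 = 2 × 25; 51 = 3 × 17 — all composite.
Hence a = 48 is a counterexample.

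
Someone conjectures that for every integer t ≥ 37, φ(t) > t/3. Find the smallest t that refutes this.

t = 42

For t = 37, 38, 39, 40, 41 the conclusion holds.
t = 42: φ(42) = 12 and 42/3 = 14, so φ(42) ≤ 42/3.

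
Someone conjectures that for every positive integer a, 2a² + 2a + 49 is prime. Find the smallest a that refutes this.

a = 6

Check each positive integer a in order until 2a² + 2a + 49 is not prime.
The first 5 eligible values, up to a = 5, all satisfy the conclusion.
a = 6: 2a² + 2a + 49 = 133 = 7 × 19, composite.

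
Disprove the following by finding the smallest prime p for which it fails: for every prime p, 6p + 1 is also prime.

p = 19

We need the least prime p for which 6p + 1 is not prime.
p = 2: 6p + 1 = 13, prime.
p = 3: 6p + 1 = 19, prime.
p = 5: 6p + 1 = 31, prime.
p = 7: 6p + 1 = 43, prime.
p = 11: 6p + 1 = 67, prime.
p = 13: 6p + 1 = 79, prime.
p = 17: 6p + 1 = 103, prime.
p = 19: 6p + 1 = 115 = 5 × 23, not prime.
So p = 19 is the smallest counterexample.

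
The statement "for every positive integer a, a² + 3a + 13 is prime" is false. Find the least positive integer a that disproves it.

a = 9

A counterexample is any positive integer a such that a² + 3a + 13 is not prime; we check each in order.
The first 8 eligible values, up to a = 8, all satisfy the conclusion.
a = 9: a² + 3a + 13 = 121 = 11 × 11, composite.
Hence a = 9 is a counterexample.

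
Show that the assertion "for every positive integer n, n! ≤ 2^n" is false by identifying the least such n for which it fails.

We need the least positive integer n for which n! > 2^n.
n = 1: n! = 1 and 2^n = 2, so 1 ≤ 2.
n = 2: n! = 2 and 2^n = 4, so 2 ≤ 4.
n = 3: n! = 6 and 2^n = 8, so 6 ≤ 8.
n = 4: n! = 24 and 2^n = 16, so 24 > 16.
Thus n = 4 disproves the claim, and no smaller n works.

n = 4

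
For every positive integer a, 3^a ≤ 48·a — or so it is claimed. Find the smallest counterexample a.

a = 5

We need the least positive integer a for which 3^a > 48·a.
The first 4 eligible values, up to a = 4, all satisfy the conclusion.
a = 5: 3^a = 243 and 48·a = 240, so 243 > 240.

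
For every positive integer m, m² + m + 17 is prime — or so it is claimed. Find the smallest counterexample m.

m = 16

The first 15 eligible values, up to m = 15, all satisfy the conclusion.
m = 16: m² + m + 17 = 289 = 17 × 17, composite.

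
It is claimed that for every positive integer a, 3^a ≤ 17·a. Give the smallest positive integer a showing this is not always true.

a = 4

We need the least positive integer a for which 3^a > 17·a.
a = 1: 3^a = 3 and 17·a = 17, so 3 ≤ 17.
a = 2: 3^a = 9 and 17·a = 34, so 9 ≤ 34.
a = 3: 3^a = 27 and 17·a = 51, so 27 ≤ 51.
a = 4: 3^a = 81 and 17·a = 68, so 81 > 68.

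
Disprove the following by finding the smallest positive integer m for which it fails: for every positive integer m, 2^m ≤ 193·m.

m = 12

We need the least positive integer m for which 2^m > 193·m.
For m = 1, 2, 3, 4, …, 9, 10, 11 the conclusion holds.
m = 12: 2^m = 4096 and 193·m = 2316, so 4096 > 2316.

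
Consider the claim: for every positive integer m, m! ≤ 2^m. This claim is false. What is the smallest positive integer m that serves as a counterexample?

m = 4

Check each positive integer m in order until m! > 2^m.
m = 1: m! = 1 and 2^m = 2, so 1 ≤ 2.
m = 2: m! = 2 and 2^m = 4, so 2 ≤ 4.
m = 3: m! = 6 and 2^m = 8, so 6 ≤ 8.
m = 4: m! = 24 and 2^m = 16, so 24 > 16.
So m = 4 is the smallest counterexample.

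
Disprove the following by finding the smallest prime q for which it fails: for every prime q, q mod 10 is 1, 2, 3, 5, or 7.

We need the least prime q for which the claim fails.
The first 7 eligible values, up to q = 17, all satisfy the conclusion.
q = 19: 19 mod 10 = 9 — not in {1, 2, 3, 5, 7}.

q = 19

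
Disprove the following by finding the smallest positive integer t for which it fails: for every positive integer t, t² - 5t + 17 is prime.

We need the least positive integer t for which t² - 5t + 17 is not prime.
For t = 1, 2, 3, 4, …, 10, 11, 12 the conclusion holds.
t = 13: t² - 5t + 17 = 121 = 11 × 11, composite.

t = 13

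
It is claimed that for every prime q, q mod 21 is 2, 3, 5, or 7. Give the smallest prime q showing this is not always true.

q = 11

q = 2: 2 mod 21 = 2.
q = 3: 3 mod 21 = 3.
q = 5: 5 mod 21 = 5.
q = 7: 7 mod 21 = 7.
q = 11: 11 mod 21 = 11 — not in {2, 3, 5, 7}.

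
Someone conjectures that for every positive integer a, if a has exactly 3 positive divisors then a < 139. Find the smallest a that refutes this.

A counterexample is any positive integer a such that a has exactly 3 positive divisors but the claim fails; we check each in order.
The first 5 eligible values, up to a = 121, all satisfy the conclusion.
a = 169: τ(169) = 3; 169 ≥ 139.
Thus a = 169 disproves the claim, and no smaller a works.

a = 169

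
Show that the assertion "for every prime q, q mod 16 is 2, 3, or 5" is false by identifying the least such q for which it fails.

q = 7

A counterexample is any prime q such that the claim fails; we check each in order.
For q = 2, 3, 5 the conclusion holds.
q = 7: 7 mod 16 = 7 — not in {2, 3, 5}.
So q = 7 is the smallest counterexample.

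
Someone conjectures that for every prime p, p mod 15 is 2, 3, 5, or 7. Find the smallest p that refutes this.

We need the least prime p for which the claim fails.
The first 4 eligible values, up to p = 7, all satisfy the conclusion.
p = 11: 11 mod 15 = 11 — not in {2, 3, 5, 7}.
Thus p = 11 disproves the claim, and no smaller p works.

p = 11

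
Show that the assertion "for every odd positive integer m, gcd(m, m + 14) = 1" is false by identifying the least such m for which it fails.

A counterexample is any odd positive integer m such that gcd(m, m + 14) > 1; we check each in order.
m = 1: gcd(1, 15) = 1.
m = 3: gcd(3, 17) = 1.
m = 5: gcd(5, 19) = 1.
m = 7: gcd(7, 21) = 7.

m = 7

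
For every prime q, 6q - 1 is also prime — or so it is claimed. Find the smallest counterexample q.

q = 11

For q = 2, 3, 5, 7 the conclusion holds.
q = 11: 6q - 1 = 65 = 5 × 13, not prime.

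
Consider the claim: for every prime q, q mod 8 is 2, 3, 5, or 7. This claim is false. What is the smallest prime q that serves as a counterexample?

The first 6 eligible values, up to q = 13, all satisfy the conclusion.
q = 17: 17 mod 8 = 1 — not in {2, 3, 5, 7}.
Thus q = 17 disproves the claim, and no smaller q works.

q = 17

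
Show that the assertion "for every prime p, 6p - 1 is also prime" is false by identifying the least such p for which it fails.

p = 11

The first 4 eligible values, up to p = 7, all satisfy the conclusion.
p = 11: 6p - 1 = 65 = 5 × 13, not prime.
Thus p = 11 disproves the claim, and no smaller p works.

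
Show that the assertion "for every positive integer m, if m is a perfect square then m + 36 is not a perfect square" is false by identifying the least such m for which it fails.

A counterexample is any positive integer m such that m is a perfect square but m + 36 is a perfect square; we check each in order.
The first 7 eligible values, up to m = 49, all satisfy the conclusion.
m = 64: 64 = 8² and 64 + 36 = 100 = 10².

m = 64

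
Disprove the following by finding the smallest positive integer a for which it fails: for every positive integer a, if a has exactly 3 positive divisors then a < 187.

a = 289

Check each positive integer a in order until a has exactly 3 positive divisors but the claim fails.
The first 6 eligible values, up to a = 169, all satisfy the conclusion.
a = 289: τ(289) = 3; 289 ≥ 187.
So a = 289 is the smallest counterexample.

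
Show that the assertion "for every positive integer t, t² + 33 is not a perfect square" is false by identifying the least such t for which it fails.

t = 4

We need the least positive integer t for which t² + 33 is a perfect square.
t = 1: 1² + 33 = 34, not a perfect square.
t = 2: 2² + 33 = 37, not a perfect square.
t = 3: 3² + 33 = 42, not a perfect square.
t = 4: 4² + 33 = 49 = 7², a perfect square.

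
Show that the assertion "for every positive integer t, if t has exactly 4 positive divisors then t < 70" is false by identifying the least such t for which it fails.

t = 74

Check each positive integer t in order until t has exactly 4 positive divisors but the claim fails.
For t = 6, 8, 10, 14, …, 62, 65, 69 the conclusion holds.
t = 74: τ(74) = 4; 74 ≥ 70.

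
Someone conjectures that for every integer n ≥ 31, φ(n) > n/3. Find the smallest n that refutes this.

n = 36

We need the least integer n ≥ 31 for which the claim fails.
n = 31: φ(31) = 30 and 31/3 = 31/3, so φ(31) > 31/3.
n = 32: φ(32) = 16 and 32/3 = 32/3, so φ(32) > 32/3.
n = 33: φ(33) = 20 and 33/3 = 11, so φ(33) > 33/3.
n = 34: φ(34) = 16 and 34/3 = 34/3, so φ(34) > 34/3.
n = 35: φ(35) = 24 and 35/3 = 35/3, so φ(35) > 35/3.
n = 36: φ(36) = 12 and 36/3 = 12, so φ(36) ≤ 36/3.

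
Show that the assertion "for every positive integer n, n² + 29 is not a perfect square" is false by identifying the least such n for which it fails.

n = 14

Check each positive integer n in order until n² + 29 is a perfect square.
For n = 1, 2, 3, 4, …, 11, 12, 13 the conclusion holds.
n = 14: 14² + 29 = 225 = 15², a perfect square.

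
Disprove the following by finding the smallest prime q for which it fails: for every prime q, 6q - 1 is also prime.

We need the least prime q for which 6q - 1 is not prime.
The first 4 eligible values, up to q = 7, all satisfy the conclusion.
q = 11: 6q - 1 = 65 = 5 × 13, not prime.
Thus q = 11 disproves the claim, and no smaller q works.

q = 11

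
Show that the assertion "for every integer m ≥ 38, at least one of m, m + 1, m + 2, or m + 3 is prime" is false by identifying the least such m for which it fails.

Check each integer m ≥ 38 in order until m, m + 1, m + 2, m + 3 are all composite.
For m = 38, 39, 40, 41, 42, 43, 44, 45, 46, 47 the conclusion holds.
m = 48: 48 = 2 × 24; 49 = 7 × 7; 50 = 2 × 25; 51 = 3 × 17 — all composite.

m = 48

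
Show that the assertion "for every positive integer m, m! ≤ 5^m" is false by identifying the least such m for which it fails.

The first 11 eligible values, up to m = 11, all satisfy the conclusion.
m = 12: m! = 479001600 and 5^m = 244140625, so 479001600 > 244140625.
Thus m = 12 disproves the claim, and no smaller m works.

m = 12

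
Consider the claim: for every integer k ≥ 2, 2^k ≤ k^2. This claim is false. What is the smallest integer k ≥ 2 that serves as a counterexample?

Check each integer k ≥ 2 in order until 2^k > k^2.
For k = 2, 3, 4 the conclusion holds.
k = 5: 2^k = 32 and k^2 = 25, so 32 > 25.
So k = 5 is the smallest counterexample.

k = 5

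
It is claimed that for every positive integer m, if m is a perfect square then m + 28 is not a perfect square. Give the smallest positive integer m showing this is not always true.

Check each positive integer m in order until m is a perfect square but m + 28 is a perfect square.
For m = 1, 4, 9, 16, 25 the conclusion holds.
m = 36: 36 = 6² and 36 + 28 = 64 = 8².

m = 36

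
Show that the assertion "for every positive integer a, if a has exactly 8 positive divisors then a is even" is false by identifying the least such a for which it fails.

We need the least positive integer a for which a has exactly 8 positive divisors but a is odd.
For a = 24, 30, 40, 42, …, 88, 102, 104 the conclusion holds.
a = 105: divisors of 105: 1, 3, 5, 7, 15, 21, 35, 105; 105 is odd.
Hence a = 105 is a counterexample.

a = 105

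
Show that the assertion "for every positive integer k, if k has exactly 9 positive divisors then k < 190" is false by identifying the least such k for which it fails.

Check each positive integer k in order until k has exactly 9 positive divisors but the claim fails.
For k = 36, 100 the conclusion holds.
k = 196: τ(196) = 9; 196 ≥ 190.

k = 196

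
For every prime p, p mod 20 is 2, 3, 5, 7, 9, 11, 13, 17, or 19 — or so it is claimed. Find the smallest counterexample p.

p = 41

Check each prime p in order until the claim fails.
The first 12 eligible values, up to p = 37, all satisfy the conclusion.
p = 41: 41 mod 20 = 1 — not in {2, 3, 5, 7, 9, 11, 13, 17, 19}.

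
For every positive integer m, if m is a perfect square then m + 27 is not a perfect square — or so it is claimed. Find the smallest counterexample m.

A counterexample is any positive integer m such that m is a perfect square but m + 27 is a perfect square; we check each in order.
For m = 1, 4 the conclusion holds.
m = 9: 9 = 3² and 9 + 27 = 36 = 6².
Hence m = 9 is a counterexample.

m = 9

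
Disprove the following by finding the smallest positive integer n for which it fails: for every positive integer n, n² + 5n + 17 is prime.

n = 8

The first 7 eligible values, up to n = 7, all satisfy the conclusion.
n = 8: n² + 5n + 17 = 121 = 11 × 11, composite.
Hence n = 8 is a counterexample.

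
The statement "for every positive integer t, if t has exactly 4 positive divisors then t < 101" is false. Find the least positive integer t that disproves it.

t = 106

For t = 6, 8, 10, 14, …, 93, 94, 95 the conclusion holds.
t = 106: τ(106) = 4; 106 ≥ 101.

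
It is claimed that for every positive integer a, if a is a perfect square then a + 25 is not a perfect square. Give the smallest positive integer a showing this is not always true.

a = 144

We need the least positive integer a for which a is a perfect square but a + 25 is a perfect square.
The first 11 eligible values, up to a = 121, all satisfy the conclusion.
a = 144: 144 = 12² and 144 + 25 = 169 = 13².
Hence a = 144 is a counterexample.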